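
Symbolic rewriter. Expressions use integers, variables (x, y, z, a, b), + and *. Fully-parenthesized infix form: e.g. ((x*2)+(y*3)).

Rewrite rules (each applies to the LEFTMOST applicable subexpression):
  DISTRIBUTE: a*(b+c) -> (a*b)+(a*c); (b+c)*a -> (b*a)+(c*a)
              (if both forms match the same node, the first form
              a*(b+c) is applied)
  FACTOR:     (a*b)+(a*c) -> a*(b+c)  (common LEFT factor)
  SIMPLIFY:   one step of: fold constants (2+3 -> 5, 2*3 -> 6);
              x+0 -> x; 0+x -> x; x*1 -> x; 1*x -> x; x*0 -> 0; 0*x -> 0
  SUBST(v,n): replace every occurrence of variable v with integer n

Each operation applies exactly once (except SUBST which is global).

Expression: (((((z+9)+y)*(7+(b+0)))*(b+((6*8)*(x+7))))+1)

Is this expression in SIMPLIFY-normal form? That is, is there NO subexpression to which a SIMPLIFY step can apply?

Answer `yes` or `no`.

Expression: (((((z+9)+y)*(7+(b+0)))*(b+((6*8)*(x+7))))+1)
Scanning for simplifiable subexpressions (pre-order)...
  at root: (((((z+9)+y)*(7+(b+0)))*(b+((6*8)*(x+7))))+1) (not simplifiable)
  at L: ((((z+9)+y)*(7+(b+0)))*(b+((6*8)*(x+7)))) (not simplifiable)
  at LL: (((z+9)+y)*(7+(b+0))) (not simplifiable)
  at LLL: ((z+9)+y) (not simplifiable)
  at LLLL: (z+9) (not simplifiable)
  at LLR: (7+(b+0)) (not simplifiable)
  at LLRR: (b+0) (SIMPLIFIABLE)
  at LR: (b+((6*8)*(x+7))) (not simplifiable)
  at LRR: ((6*8)*(x+7)) (not simplifiable)
  at LRRL: (6*8) (SIMPLIFIABLE)
  at LRRR: (x+7) (not simplifiable)
Found simplifiable subexpr at path LLRR: (b+0)
One SIMPLIFY step would give: (((((z+9)+y)*(7+b))*(b+((6*8)*(x+7))))+1)
-> NOT in normal form.

Answer: no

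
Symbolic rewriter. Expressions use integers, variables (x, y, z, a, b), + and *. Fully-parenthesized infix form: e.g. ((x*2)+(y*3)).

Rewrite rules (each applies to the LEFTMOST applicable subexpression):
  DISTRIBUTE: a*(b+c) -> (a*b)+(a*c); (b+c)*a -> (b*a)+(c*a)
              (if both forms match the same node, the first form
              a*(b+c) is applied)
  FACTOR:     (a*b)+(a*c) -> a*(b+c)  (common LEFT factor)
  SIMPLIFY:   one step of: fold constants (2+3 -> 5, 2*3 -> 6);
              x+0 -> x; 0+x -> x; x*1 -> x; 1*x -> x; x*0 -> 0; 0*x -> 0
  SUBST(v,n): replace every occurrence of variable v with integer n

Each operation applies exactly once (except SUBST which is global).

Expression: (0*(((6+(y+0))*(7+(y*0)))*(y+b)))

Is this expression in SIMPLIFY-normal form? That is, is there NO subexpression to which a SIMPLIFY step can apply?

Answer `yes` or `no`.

Answer: no

Derivation:
Expression: (0*(((6+(y+0))*(7+(y*0)))*(y+b)))
Scanning for simplifiable subexpressions (pre-order)...
  at root: (0*(((6+(y+0))*(7+(y*0)))*(y+b))) (SIMPLIFIABLE)
  at R: (((6+(y+0))*(7+(y*0)))*(y+b)) (not simplifiable)
  at RL: ((6+(y+0))*(7+(y*0))) (not simplifiable)
  at RLL: (6+(y+0)) (not simplifiable)
  at RLLR: (y+0) (SIMPLIFIABLE)
  at RLR: (7+(y*0)) (not simplifiable)
  at RLRR: (y*0) (SIMPLIFIABLE)
  at RR: (y+b) (not simplifiable)
Found simplifiable subexpr at path root: (0*(((6+(y+0))*(7+(y*0)))*(y+b)))
One SIMPLIFY step would give: 0
-> NOT in normal form.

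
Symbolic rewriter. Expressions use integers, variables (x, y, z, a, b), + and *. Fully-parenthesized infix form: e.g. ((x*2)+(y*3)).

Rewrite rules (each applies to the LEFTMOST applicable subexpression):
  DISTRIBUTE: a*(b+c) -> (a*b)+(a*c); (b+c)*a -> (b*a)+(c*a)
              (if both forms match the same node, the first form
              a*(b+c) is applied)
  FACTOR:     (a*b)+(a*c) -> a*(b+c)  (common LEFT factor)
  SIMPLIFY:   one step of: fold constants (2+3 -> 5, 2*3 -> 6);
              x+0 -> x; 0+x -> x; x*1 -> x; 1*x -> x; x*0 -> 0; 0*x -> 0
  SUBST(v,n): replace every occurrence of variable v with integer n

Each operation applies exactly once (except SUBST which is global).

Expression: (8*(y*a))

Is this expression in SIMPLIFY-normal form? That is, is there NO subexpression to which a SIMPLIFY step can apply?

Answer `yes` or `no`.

Expression: (8*(y*a))
Scanning for simplifiable subexpressions (pre-order)...
  at root: (8*(y*a)) (not simplifiable)
  at R: (y*a) (not simplifiable)
Result: no simplifiable subexpression found -> normal form.

Answer: yes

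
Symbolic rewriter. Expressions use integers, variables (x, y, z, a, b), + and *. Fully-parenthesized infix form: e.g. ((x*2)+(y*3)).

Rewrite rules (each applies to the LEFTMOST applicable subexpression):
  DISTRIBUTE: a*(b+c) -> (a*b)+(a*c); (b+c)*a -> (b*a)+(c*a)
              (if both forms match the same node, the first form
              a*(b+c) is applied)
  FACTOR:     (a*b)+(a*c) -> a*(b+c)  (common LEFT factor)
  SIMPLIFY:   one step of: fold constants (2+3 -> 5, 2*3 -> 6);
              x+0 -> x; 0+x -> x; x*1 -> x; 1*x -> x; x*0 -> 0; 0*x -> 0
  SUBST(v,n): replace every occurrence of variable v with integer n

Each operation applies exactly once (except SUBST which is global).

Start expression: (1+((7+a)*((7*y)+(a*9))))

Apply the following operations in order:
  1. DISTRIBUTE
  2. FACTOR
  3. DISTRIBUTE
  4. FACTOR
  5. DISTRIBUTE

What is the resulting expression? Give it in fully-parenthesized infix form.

Start: (1+((7+a)*((7*y)+(a*9))))
Apply DISTRIBUTE at R (target: ((7+a)*((7*y)+(a*9)))): (1+((7+a)*((7*y)+(a*9)))) -> (1+(((7+a)*(7*y))+((7+a)*(a*9))))
Apply FACTOR at R (target: (((7+a)*(7*y))+((7+a)*(a*9)))): (1+(((7+a)*(7*y))+((7+a)*(a*9)))) -> (1+((7+a)*((7*y)+(a*9))))
Apply DISTRIBUTE at R (target: ((7+a)*((7*y)+(a*9)))): (1+((7+a)*((7*y)+(a*9)))) -> (1+(((7+a)*(7*y))+((7+a)*(a*9))))
Apply FACTOR at R (target: (((7+a)*(7*y))+((7+a)*(a*9)))): (1+(((7+a)*(7*y))+((7+a)*(a*9)))) -> (1+((7+a)*((7*y)+(a*9))))
Apply DISTRIBUTE at R (target: ((7+a)*((7*y)+(a*9)))): (1+((7+a)*((7*y)+(a*9)))) -> (1+(((7+a)*(7*y))+((7+a)*(a*9))))

Answer: (1+(((7+a)*(7*y))+((7+a)*(a*9))))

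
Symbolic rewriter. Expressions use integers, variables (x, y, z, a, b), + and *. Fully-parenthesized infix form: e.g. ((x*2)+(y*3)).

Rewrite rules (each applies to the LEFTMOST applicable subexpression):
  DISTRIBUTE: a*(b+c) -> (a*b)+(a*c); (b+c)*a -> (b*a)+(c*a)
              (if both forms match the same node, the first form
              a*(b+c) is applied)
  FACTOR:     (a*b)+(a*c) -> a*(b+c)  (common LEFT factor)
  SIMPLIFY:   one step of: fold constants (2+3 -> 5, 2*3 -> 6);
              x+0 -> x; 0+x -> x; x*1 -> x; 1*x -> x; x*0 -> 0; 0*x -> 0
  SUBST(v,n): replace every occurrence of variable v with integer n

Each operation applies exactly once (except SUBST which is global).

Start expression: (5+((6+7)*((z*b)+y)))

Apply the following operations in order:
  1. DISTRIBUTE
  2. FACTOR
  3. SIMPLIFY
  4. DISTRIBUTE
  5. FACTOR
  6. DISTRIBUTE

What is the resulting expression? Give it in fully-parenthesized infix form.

Start: (5+((6+7)*((z*b)+y)))
Apply DISTRIBUTE at R (target: ((6+7)*((z*b)+y))): (5+((6+7)*((z*b)+y))) -> (5+(((6+7)*(z*b))+((6+7)*y)))
Apply FACTOR at R (target: (((6+7)*(z*b))+((6+7)*y))): (5+(((6+7)*(z*b))+((6+7)*y))) -> (5+((6+7)*((z*b)+y)))
Apply SIMPLIFY at RL (target: (6+7)): (5+((6+7)*((z*b)+y))) -> (5+(13*((z*b)+y)))
Apply DISTRIBUTE at R (target: (13*((z*b)+y))): (5+(13*((z*b)+y))) -> (5+((13*(z*b))+(13*y)))
Apply FACTOR at R (target: ((13*(z*b))+(13*y))): (5+((13*(z*b))+(13*y))) -> (5+(13*((z*b)+y)))
Apply DISTRIBUTE at R (target: (13*((z*b)+y))): (5+(13*((z*b)+y))) -> (5+((13*(z*b))+(13*y)))

Answer: (5+((13*(z*b))+(13*y)))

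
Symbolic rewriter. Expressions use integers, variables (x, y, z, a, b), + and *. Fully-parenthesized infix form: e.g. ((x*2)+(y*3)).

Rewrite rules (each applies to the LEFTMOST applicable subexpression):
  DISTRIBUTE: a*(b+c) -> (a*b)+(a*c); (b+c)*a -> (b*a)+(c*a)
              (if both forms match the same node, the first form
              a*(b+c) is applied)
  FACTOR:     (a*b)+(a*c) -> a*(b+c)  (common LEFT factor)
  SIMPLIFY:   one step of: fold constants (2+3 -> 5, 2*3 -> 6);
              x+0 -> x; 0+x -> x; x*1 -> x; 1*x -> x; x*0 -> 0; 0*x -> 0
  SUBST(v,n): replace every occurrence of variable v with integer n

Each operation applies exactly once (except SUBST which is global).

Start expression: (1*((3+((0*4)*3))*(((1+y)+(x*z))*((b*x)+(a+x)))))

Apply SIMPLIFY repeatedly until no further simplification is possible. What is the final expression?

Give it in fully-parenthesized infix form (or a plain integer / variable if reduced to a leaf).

Start: (1*((3+((0*4)*3))*(((1+y)+(x*z))*((b*x)+(a+x)))))
Step 1: at root: (1*((3+((0*4)*3))*(((1+y)+(x*z))*((b*x)+(a+x))))) -> ((3+((0*4)*3))*(((1+y)+(x*z))*((b*x)+(a+x)))); overall: (1*((3+((0*4)*3))*(((1+y)+(x*z))*((b*x)+(a+x))))) -> ((3+((0*4)*3))*(((1+y)+(x*z))*((b*x)+(a+x))))
Step 2: at LRL: (0*4) -> 0; overall: ((3+((0*4)*3))*(((1+y)+(x*z))*((b*x)+(a+x)))) -> ((3+(0*3))*(((1+y)+(x*z))*((b*x)+(a+x))))
Step 3: at LR: (0*3) -> 0; overall: ((3+(0*3))*(((1+y)+(x*z))*((b*x)+(a+x)))) -> ((3+0)*(((1+y)+(x*z))*((b*x)+(a+x))))
Step 4: at L: (3+0) -> 3; overall: ((3+0)*(((1+y)+(x*z))*((b*x)+(a+x)))) -> (3*(((1+y)+(x*z))*((b*x)+(a+x))))
Fixed point: (3*(((1+y)+(x*z))*((b*x)+(a+x))))

Answer: (3*(((1+y)+(x*z))*((b*x)+(a+x))))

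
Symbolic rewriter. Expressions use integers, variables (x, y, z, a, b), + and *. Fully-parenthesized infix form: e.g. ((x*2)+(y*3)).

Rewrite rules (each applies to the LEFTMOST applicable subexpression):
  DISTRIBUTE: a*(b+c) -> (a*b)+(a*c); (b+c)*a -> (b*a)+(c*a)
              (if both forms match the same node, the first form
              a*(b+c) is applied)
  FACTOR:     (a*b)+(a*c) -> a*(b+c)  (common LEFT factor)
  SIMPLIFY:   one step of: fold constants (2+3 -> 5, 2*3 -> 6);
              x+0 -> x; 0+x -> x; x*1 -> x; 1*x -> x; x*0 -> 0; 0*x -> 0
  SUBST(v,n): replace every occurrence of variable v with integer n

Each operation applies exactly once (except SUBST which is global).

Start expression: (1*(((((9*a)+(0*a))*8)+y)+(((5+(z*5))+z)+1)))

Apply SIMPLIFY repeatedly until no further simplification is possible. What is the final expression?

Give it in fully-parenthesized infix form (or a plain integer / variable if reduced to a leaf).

Answer: ((((9*a)*8)+y)+(((5+(z*5))+z)+1))

Derivation:
Start: (1*(((((9*a)+(0*a))*8)+y)+(((5+(z*5))+z)+1)))
Step 1: at root: (1*(((((9*a)+(0*a))*8)+y)+(((5+(z*5))+z)+1))) -> (((((9*a)+(0*a))*8)+y)+(((5+(z*5))+z)+1)); overall: (1*(((((9*a)+(0*a))*8)+y)+(((5+(z*5))+z)+1))) -> (((((9*a)+(0*a))*8)+y)+(((5+(z*5))+z)+1))
Step 2: at LLLR: (0*a) -> 0; overall: (((((9*a)+(0*a))*8)+y)+(((5+(z*5))+z)+1)) -> (((((9*a)+0)*8)+y)+(((5+(z*5))+z)+1))
Step 3: at LLL: ((9*a)+0) -> (9*a); overall: (((((9*a)+0)*8)+y)+(((5+(z*5))+z)+1)) -> ((((9*a)*8)+y)+(((5+(z*5))+z)+1))
Fixed point: ((((9*a)*8)+y)+(((5+(z*5))+z)+1))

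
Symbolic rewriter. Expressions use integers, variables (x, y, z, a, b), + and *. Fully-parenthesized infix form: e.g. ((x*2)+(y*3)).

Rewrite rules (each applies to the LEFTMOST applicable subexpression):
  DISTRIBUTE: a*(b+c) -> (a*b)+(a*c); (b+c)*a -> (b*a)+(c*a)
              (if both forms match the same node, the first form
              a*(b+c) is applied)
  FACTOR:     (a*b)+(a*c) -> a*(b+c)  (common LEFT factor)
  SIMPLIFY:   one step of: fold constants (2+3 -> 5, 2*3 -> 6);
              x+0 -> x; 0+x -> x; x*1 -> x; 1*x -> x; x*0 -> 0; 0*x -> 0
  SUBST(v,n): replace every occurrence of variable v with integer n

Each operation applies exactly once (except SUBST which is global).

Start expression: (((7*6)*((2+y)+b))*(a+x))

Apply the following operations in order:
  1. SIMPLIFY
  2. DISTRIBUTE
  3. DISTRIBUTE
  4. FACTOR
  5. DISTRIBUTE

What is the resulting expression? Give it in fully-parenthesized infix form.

Answer: ((((42*(2+y))+(42*b))*a)+((42*((2+y)+b))*x))

Derivation:
Start: (((7*6)*((2+y)+b))*(a+x))
Apply SIMPLIFY at LL (target: (7*6)): (((7*6)*((2+y)+b))*(a+x)) -> ((42*((2+y)+b))*(a+x))
Apply DISTRIBUTE at root (target: ((42*((2+y)+b))*(a+x))): ((42*((2+y)+b))*(a+x)) -> (((42*((2+y)+b))*a)+((42*((2+y)+b))*x))
Apply DISTRIBUTE at LL (target: (42*((2+y)+b))): (((42*((2+y)+b))*a)+((42*((2+y)+b))*x)) -> ((((42*(2+y))+(42*b))*a)+((42*((2+y)+b))*x))
Apply FACTOR at LL (target: ((42*(2+y))+(42*b))): ((((42*(2+y))+(42*b))*a)+((42*((2+y)+b))*x)) -> (((42*((2+y)+b))*a)+((42*((2+y)+b))*x))
Apply DISTRIBUTE at LL (target: (42*((2+y)+b))): (((42*((2+y)+b))*a)+((42*((2+y)+b))*x)) -> ((((42*(2+y))+(42*b))*a)+((42*((2+y)+b))*x))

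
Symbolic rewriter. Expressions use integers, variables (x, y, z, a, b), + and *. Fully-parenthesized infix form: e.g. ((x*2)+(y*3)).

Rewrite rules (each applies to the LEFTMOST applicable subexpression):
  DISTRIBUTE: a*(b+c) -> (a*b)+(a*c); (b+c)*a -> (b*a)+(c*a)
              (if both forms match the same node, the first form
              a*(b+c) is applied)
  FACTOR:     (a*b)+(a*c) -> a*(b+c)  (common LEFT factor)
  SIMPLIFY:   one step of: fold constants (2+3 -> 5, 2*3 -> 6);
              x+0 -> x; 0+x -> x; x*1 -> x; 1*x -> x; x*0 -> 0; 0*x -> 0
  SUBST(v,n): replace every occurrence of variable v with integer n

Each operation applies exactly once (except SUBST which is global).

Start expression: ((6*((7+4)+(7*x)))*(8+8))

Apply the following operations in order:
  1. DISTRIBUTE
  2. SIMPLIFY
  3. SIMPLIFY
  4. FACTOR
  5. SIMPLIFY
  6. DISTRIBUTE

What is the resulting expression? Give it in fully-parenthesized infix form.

Answer: (((6*11)+(6*(7*x)))*16)

Derivation:
Start: ((6*((7+4)+(7*x)))*(8+8))
Apply DISTRIBUTE at root (target: ((6*((7+4)+(7*x)))*(8+8))): ((6*((7+4)+(7*x)))*(8+8)) -> (((6*((7+4)+(7*x)))*8)+((6*((7+4)+(7*x)))*8))
Apply SIMPLIFY at LLRL (target: (7+4)): (((6*((7+4)+(7*x)))*8)+((6*((7+4)+(7*x)))*8)) -> (((6*(11+(7*x)))*8)+((6*((7+4)+(7*x)))*8))
Apply SIMPLIFY at RLRL (target: (7+4)): (((6*(11+(7*x)))*8)+((6*((7+4)+(7*x)))*8)) -> (((6*(11+(7*x)))*8)+((6*(11+(7*x)))*8))
Apply FACTOR at root (target: (((6*(11+(7*x)))*8)+((6*(11+(7*x)))*8))): (((6*(11+(7*x)))*8)+((6*(11+(7*x)))*8)) -> ((6*(11+(7*x)))*(8+8))
Apply SIMPLIFY at R (target: (8+8)): ((6*(11+(7*x)))*(8+8)) -> ((6*(11+(7*x)))*16)
Apply DISTRIBUTE at L (target: (6*(11+(7*x)))): ((6*(11+(7*x)))*16) -> (((6*11)+(6*(7*x)))*16)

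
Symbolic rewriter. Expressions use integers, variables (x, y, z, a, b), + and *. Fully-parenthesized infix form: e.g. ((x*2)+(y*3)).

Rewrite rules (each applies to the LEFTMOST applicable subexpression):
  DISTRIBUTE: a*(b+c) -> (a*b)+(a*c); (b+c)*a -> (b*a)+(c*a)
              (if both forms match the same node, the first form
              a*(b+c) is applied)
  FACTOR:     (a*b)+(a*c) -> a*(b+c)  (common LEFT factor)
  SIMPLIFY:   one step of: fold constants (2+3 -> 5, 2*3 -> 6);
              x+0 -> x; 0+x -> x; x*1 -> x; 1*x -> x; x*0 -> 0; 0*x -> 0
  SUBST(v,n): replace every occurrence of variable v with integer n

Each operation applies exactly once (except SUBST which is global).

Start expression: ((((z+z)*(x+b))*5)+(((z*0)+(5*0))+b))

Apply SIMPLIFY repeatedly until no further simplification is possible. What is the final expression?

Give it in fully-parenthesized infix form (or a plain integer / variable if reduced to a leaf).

Start: ((((z+z)*(x+b))*5)+(((z*0)+(5*0))+b))
Step 1: at RLL: (z*0) -> 0; overall: ((((z+z)*(x+b))*5)+(((z*0)+(5*0))+b)) -> ((((z+z)*(x+b))*5)+((0+(5*0))+b))
Step 2: at RL: (0+(5*0)) -> (5*0); overall: ((((z+z)*(x+b))*5)+((0+(5*0))+b)) -> ((((z+z)*(x+b))*5)+((5*0)+b))
Step 3: at RL: (5*0) -> 0; overall: ((((z+z)*(x+b))*5)+((5*0)+b)) -> ((((z+z)*(x+b))*5)+(0+b))
Step 4: at R: (0+b) -> b; overall: ((((z+z)*(x+b))*5)+(0+b)) -> ((((z+z)*(x+b))*5)+b)
Fixed point: ((((z+z)*(x+b))*5)+b)

Answer: ((((z+z)*(x+b))*5)+b)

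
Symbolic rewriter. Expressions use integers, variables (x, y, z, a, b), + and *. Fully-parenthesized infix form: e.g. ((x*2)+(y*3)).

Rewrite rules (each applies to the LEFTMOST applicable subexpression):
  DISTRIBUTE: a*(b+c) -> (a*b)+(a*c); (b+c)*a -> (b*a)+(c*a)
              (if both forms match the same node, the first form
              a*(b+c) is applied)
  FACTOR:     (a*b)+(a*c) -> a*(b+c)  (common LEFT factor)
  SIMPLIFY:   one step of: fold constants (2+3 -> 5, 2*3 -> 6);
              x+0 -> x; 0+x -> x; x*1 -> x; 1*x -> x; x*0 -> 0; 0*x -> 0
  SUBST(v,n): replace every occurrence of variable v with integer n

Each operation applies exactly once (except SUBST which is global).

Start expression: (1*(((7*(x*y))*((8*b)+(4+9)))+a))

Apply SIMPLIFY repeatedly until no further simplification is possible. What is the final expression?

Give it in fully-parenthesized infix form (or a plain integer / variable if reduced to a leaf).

Answer: (((7*(x*y))*((8*b)+13))+a)

Derivation:
Start: (1*(((7*(x*y))*((8*b)+(4+9)))+a))
Step 1: at root: (1*(((7*(x*y))*((8*b)+(4+9)))+a)) -> (((7*(x*y))*((8*b)+(4+9)))+a); overall: (1*(((7*(x*y))*((8*b)+(4+9)))+a)) -> (((7*(x*y))*((8*b)+(4+9)))+a)
Step 2: at LRR: (4+9) -> 13; overall: (((7*(x*y))*((8*b)+(4+9)))+a) -> (((7*(x*y))*((8*b)+13))+a)
Fixed point: (((7*(x*y))*((8*b)+13))+a)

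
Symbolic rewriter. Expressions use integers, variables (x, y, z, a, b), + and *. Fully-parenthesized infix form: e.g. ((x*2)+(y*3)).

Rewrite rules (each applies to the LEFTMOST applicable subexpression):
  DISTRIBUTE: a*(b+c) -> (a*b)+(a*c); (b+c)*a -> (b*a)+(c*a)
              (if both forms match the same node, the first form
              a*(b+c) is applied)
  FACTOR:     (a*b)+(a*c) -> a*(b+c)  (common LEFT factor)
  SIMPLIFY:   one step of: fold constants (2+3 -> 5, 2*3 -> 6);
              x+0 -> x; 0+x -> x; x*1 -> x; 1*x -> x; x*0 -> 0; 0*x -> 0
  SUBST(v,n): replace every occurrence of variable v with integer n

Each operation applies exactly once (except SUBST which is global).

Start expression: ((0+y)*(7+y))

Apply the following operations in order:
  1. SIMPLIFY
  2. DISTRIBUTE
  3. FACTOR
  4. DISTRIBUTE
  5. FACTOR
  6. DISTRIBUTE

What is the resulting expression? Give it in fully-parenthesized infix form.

Answer: ((y*7)+(y*y))

Derivation:
Start: ((0+y)*(7+y))
Apply SIMPLIFY at L (target: (0+y)): ((0+y)*(7+y)) -> (y*(7+y))
Apply DISTRIBUTE at root (target: (y*(7+y))): (y*(7+y)) -> ((y*7)+(y*y))
Apply FACTOR at root (target: ((y*7)+(y*y))): ((y*7)+(y*y)) -> (y*(7+y))
Apply DISTRIBUTE at root (target: (y*(7+y))): (y*(7+y)) -> ((y*7)+(y*y))
Apply FACTOR at root (target: ((y*7)+(y*y))): ((y*7)+(y*y)) -> (y*(7+y))
Apply DISTRIBUTE at root (target: (y*(7+y))): (y*(7+y)) -> ((y*7)+(y*y))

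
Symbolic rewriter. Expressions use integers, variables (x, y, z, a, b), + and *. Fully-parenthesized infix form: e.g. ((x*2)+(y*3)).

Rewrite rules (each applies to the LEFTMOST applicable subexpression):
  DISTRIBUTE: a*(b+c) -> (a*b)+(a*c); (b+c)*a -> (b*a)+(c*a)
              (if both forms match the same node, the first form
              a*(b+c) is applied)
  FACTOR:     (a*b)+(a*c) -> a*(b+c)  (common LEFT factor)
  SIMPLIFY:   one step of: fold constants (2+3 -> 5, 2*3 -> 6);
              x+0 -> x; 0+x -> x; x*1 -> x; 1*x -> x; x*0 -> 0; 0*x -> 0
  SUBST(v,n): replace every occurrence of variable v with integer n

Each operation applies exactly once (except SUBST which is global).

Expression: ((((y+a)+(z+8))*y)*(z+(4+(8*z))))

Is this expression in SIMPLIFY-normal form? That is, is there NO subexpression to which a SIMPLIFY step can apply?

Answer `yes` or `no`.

Answer: yes

Derivation:
Expression: ((((y+a)+(z+8))*y)*(z+(4+(8*z))))
Scanning for simplifiable subexpressions (pre-order)...
  at root: ((((y+a)+(z+8))*y)*(z+(4+(8*z)))) (not simplifiable)
  at L: (((y+a)+(z+8))*y) (not simplifiable)
  at LL: ((y+a)+(z+8)) (not simplifiable)
  at LLL: (y+a) (not simplifiable)
  at LLR: (z+8) (not simplifiable)
  at R: (z+(4+(8*z))) (not simplifiable)
  at RR: (4+(8*z)) (not simplifiable)
  at RRR: (8*z) (not simplifiable)
Result: no simplifiable subexpression found -> normal form.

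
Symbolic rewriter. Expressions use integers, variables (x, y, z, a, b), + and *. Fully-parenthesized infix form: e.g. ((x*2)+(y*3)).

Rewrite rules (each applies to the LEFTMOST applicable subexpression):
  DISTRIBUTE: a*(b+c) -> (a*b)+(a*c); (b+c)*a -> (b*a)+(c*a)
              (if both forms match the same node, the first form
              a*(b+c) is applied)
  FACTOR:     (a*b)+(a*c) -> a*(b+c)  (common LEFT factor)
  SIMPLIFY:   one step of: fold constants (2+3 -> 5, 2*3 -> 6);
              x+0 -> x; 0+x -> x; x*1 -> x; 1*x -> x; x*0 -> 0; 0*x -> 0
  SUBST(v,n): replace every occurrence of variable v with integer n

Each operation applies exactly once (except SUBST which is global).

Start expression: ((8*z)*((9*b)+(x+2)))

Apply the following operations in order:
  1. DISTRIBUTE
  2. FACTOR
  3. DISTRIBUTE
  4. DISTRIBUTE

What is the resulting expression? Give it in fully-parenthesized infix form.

Answer: (((8*z)*(9*b))+(((8*z)*x)+((8*z)*2)))

Derivation:
Start: ((8*z)*((9*b)+(x+2)))
Apply DISTRIBUTE at root (target: ((8*z)*((9*b)+(x+2)))): ((8*z)*((9*b)+(x+2))) -> (((8*z)*(9*b))+((8*z)*(x+2)))
Apply FACTOR at root (target: (((8*z)*(9*b))+((8*z)*(x+2)))): (((8*z)*(9*b))+((8*z)*(x+2))) -> ((8*z)*((9*b)+(x+2)))
Apply DISTRIBUTE at root (target: ((8*z)*((9*b)+(x+2)))): ((8*z)*((9*b)+(x+2))) -> (((8*z)*(9*b))+((8*z)*(x+2)))
Apply DISTRIBUTE at R (target: ((8*z)*(x+2))): (((8*z)*(9*b))+((8*z)*(x+2))) -> (((8*z)*(9*b))+(((8*z)*x)+((8*z)*2)))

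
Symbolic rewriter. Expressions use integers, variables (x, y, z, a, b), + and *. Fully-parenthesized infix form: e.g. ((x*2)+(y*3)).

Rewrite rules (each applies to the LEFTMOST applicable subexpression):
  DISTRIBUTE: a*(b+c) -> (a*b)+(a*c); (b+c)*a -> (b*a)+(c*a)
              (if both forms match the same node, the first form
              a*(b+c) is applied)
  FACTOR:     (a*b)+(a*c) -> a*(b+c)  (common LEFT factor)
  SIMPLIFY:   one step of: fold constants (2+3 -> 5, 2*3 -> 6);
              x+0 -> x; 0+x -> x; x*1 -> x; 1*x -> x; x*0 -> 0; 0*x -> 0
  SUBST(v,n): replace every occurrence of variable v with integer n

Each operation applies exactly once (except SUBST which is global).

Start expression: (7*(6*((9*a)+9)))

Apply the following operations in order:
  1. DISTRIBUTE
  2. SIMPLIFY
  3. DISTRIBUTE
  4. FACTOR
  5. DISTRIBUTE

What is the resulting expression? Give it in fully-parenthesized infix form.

Start: (7*(6*((9*a)+9)))
Apply DISTRIBUTE at R (target: (6*((9*a)+9))): (7*(6*((9*a)+9))) -> (7*((6*(9*a))+(6*9)))
Apply SIMPLIFY at RR (target: (6*9)): (7*((6*(9*a))+(6*9))) -> (7*((6*(9*a))+54))
Apply DISTRIBUTE at root (target: (7*((6*(9*a))+54))): (7*((6*(9*a))+54)) -> ((7*(6*(9*a)))+(7*54))
Apply FACTOR at root (target: ((7*(6*(9*a)))+(7*54))): ((7*(6*(9*a)))+(7*54)) -> (7*((6*(9*a))+54))
Apply DISTRIBUTE at root (target: (7*((6*(9*a))+54))): (7*((6*(9*a))+54)) -> ((7*(6*(9*a)))+(7*54))

Answer: ((7*(6*(9*a)))+(7*54))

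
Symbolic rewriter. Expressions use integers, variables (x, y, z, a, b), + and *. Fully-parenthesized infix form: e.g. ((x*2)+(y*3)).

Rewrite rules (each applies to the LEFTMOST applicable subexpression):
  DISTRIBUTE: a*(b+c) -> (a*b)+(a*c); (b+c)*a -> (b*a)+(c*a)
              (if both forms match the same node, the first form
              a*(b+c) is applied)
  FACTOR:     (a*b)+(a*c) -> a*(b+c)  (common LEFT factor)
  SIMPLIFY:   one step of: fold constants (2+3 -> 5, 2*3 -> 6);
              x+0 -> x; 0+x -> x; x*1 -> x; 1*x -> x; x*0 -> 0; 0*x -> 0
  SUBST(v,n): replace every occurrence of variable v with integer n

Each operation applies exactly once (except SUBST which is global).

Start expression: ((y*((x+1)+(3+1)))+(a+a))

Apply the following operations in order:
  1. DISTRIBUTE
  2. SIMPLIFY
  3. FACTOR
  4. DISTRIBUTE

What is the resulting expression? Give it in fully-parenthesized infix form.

Answer: (((y*(x+1))+(y*4))+(a+a))

Derivation:
Start: ((y*((x+1)+(3+1)))+(a+a))
Apply DISTRIBUTE at L (target: (y*((x+1)+(3+1)))): ((y*((x+1)+(3+1)))+(a+a)) -> (((y*(x+1))+(y*(3+1)))+(a+a))
Apply SIMPLIFY at LRR (target: (3+1)): (((y*(x+1))+(y*(3+1)))+(a+a)) -> (((y*(x+1))+(y*4))+(a+a))
Apply FACTOR at L (target: ((y*(x+1))+(y*4))): (((y*(x+1))+(y*4))+(a+a)) -> ((y*((x+1)+4))+(a+a))
Apply DISTRIBUTE at L (target: (y*((x+1)+4))): ((y*((x+1)+4))+(a+a)) -> (((y*(x+1))+(y*4))+(a+a))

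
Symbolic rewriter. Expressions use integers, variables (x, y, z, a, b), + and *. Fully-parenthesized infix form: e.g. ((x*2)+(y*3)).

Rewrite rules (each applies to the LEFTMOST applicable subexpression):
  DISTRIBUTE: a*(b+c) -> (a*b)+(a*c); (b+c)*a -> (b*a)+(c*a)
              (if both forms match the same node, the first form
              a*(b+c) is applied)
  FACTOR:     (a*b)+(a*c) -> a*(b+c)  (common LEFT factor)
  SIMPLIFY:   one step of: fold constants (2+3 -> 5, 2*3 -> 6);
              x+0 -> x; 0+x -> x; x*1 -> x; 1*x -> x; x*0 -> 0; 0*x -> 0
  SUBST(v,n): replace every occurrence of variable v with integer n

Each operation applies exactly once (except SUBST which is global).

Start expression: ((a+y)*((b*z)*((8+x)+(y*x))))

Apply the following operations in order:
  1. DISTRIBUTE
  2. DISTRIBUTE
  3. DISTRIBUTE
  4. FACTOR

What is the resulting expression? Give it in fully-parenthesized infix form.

Answer: ((a*(((b*z)*(8+x))+((b*z)*(y*x))))+(y*((b*z)*((8+x)+(y*x)))))

Derivation:
Start: ((a+y)*((b*z)*((8+x)+(y*x))))
Apply DISTRIBUTE at root (target: ((a+y)*((b*z)*((8+x)+(y*x))))): ((a+y)*((b*z)*((8+x)+(y*x)))) -> ((a*((b*z)*((8+x)+(y*x))))+(y*((b*z)*((8+x)+(y*x)))))
Apply DISTRIBUTE at LR (target: ((b*z)*((8+x)+(y*x)))): ((a*((b*z)*((8+x)+(y*x))))+(y*((b*z)*((8+x)+(y*x))))) -> ((a*(((b*z)*(8+x))+((b*z)*(y*x))))+(y*((b*z)*((8+x)+(y*x)))))
Apply DISTRIBUTE at L (target: (a*(((b*z)*(8+x))+((b*z)*(y*x))))): ((a*(((b*z)*(8+x))+((b*z)*(y*x))))+(y*((b*z)*((8+x)+(y*x))))) -> (((a*((b*z)*(8+x)))+(a*((b*z)*(y*x))))+(y*((b*z)*((8+x)+(y*x)))))
Apply FACTOR at L (target: ((a*((b*z)*(8+x)))+(a*((b*z)*(y*x))))): (((a*((b*z)*(8+x)))+(a*((b*z)*(y*x))))+(y*((b*z)*((8+x)+(y*x))))) -> ((a*(((b*z)*(8+x))+((b*z)*(y*x))))+(y*((b*z)*((8+x)+(y*x)))))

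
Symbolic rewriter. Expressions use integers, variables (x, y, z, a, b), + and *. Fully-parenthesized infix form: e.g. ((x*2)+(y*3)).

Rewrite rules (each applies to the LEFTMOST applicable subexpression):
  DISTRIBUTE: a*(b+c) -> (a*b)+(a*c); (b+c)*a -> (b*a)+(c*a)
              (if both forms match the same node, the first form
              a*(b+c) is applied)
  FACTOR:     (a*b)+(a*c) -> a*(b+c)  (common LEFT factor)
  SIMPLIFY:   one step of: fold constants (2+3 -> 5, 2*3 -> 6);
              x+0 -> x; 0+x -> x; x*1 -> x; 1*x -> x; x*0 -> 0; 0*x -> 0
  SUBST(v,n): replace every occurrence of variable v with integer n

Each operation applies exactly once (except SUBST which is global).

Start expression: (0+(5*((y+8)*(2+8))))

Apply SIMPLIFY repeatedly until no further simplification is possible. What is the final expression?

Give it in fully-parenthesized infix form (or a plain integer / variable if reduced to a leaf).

Answer: (5*((y+8)*10))

Derivation:
Start: (0+(5*((y+8)*(2+8))))
Step 1: at root: (0+(5*((y+8)*(2+8)))) -> (5*((y+8)*(2+8))); overall: (0+(5*((y+8)*(2+8)))) -> (5*((y+8)*(2+8)))
Step 2: at RR: (2+8) -> 10; overall: (5*((y+8)*(2+8))) -> (5*((y+8)*10))
Fixed point: (5*((y+8)*10))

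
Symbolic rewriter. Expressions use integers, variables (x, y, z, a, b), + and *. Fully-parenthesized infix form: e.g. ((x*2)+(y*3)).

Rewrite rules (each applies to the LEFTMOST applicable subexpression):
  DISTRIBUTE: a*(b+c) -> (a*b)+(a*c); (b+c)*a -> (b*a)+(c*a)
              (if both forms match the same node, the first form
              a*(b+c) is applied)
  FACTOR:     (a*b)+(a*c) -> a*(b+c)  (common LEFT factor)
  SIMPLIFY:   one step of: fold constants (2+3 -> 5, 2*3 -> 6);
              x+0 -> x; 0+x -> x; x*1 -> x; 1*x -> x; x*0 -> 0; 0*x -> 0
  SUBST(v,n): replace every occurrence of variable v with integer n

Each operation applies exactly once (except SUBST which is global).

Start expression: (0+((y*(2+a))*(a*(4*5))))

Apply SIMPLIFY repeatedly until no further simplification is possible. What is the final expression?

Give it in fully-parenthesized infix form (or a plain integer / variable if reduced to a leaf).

Answer: ((y*(2+a))*(a*20))

Derivation:
Start: (0+((y*(2+a))*(a*(4*5))))
Step 1: at root: (0+((y*(2+a))*(a*(4*5)))) -> ((y*(2+a))*(a*(4*5))); overall: (0+((y*(2+a))*(a*(4*5)))) -> ((y*(2+a))*(a*(4*5)))
Step 2: at RR: (4*5) -> 20; overall: ((y*(2+a))*(a*(4*5))) -> ((y*(2+a))*(a*20))
Fixed point: ((y*(2+a))*(a*20))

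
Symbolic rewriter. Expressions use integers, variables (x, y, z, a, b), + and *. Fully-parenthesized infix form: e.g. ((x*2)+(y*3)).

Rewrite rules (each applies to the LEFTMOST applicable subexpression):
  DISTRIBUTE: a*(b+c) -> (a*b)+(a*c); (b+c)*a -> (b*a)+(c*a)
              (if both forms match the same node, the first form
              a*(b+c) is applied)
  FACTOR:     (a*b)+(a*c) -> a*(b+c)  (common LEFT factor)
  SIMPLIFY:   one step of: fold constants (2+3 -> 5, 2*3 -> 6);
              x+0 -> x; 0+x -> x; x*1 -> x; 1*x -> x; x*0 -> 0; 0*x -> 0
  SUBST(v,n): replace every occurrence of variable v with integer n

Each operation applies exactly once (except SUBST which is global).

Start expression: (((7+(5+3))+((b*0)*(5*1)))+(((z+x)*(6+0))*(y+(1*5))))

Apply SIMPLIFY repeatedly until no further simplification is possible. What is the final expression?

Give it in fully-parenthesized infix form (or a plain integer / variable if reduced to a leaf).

Start: (((7+(5+3))+((b*0)*(5*1)))+(((z+x)*(6+0))*(y+(1*5))))
Step 1: at LLR: (5+3) -> 8; overall: (((7+(5+3))+((b*0)*(5*1)))+(((z+x)*(6+0))*(y+(1*5)))) -> (((7+8)+((b*0)*(5*1)))+(((z+x)*(6+0))*(y+(1*5))))
Step 2: at LL: (7+8) -> 15; overall: (((7+8)+((b*0)*(5*1)))+(((z+x)*(6+0))*(y+(1*5)))) -> ((15+((b*0)*(5*1)))+(((z+x)*(6+0))*(y+(1*5))))
Step 3: at LRL: (b*0) -> 0; overall: ((15+((b*0)*(5*1)))+(((z+x)*(6+0))*(y+(1*5)))) -> ((15+(0*(5*1)))+(((z+x)*(6+0))*(y+(1*5))))
Step 4: at LR: (0*(5*1)) -> 0; overall: ((15+(0*(5*1)))+(((z+x)*(6+0))*(y+(1*5)))) -> ((15+0)+(((z+x)*(6+0))*(y+(1*5))))
Step 5: at L: (15+0) -> 15; overall: ((15+0)+(((z+x)*(6+0))*(y+(1*5)))) -> (15+(((z+x)*(6+0))*(y+(1*5))))
Step 6: at RLR: (6+0) -> 6; overall: (15+(((z+x)*(6+0))*(y+(1*5)))) -> (15+(((z+x)*6)*(y+(1*5))))
Step 7: at RRR: (1*5) -> 5; overall: (15+(((z+x)*6)*(y+(1*5)))) -> (15+(((z+x)*6)*(y+5)))
Fixed point: (15+(((z+x)*6)*(y+5)))

Answer: (15+(((z+x)*6)*(y+5)))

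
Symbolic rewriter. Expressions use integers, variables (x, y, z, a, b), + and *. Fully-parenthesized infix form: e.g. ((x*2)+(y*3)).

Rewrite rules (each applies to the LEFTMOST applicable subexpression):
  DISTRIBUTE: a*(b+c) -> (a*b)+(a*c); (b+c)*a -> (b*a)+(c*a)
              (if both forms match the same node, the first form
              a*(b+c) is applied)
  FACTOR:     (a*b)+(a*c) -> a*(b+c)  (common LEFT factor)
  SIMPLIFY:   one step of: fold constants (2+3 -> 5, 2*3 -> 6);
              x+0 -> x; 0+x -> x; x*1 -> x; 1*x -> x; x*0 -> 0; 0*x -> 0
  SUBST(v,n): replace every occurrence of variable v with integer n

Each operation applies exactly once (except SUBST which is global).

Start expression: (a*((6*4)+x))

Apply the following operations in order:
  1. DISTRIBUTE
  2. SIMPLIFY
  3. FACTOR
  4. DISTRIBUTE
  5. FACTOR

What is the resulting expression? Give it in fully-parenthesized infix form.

Answer: (a*(24+x))

Derivation:
Start: (a*((6*4)+x))
Apply DISTRIBUTE at root (target: (a*((6*4)+x))): (a*((6*4)+x)) -> ((a*(6*4))+(a*x))
Apply SIMPLIFY at LR (target: (6*4)): ((a*(6*4))+(a*x)) -> ((a*24)+(a*x))
Apply FACTOR at root (target: ((a*24)+(a*x))): ((a*24)+(a*x)) -> (a*(24+x))
Apply DISTRIBUTE at root (target: (a*(24+x))): (a*(24+x)) -> ((a*24)+(a*x))
Apply FACTOR at root (target: ((a*24)+(a*x))): ((a*24)+(a*x)) -> (a*(24+x))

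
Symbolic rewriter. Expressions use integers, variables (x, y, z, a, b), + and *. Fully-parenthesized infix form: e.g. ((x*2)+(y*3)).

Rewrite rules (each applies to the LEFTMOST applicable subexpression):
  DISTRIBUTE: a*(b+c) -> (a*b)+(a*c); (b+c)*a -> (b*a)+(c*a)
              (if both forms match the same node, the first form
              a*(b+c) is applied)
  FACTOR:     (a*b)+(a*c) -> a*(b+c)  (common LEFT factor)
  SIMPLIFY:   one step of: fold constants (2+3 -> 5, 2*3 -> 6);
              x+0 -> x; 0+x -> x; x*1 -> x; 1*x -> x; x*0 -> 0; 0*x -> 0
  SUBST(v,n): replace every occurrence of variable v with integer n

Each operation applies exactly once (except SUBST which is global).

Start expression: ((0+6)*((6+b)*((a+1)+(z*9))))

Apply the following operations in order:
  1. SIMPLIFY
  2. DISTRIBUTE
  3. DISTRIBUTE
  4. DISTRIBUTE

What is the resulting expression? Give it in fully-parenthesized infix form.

Answer: ((6*(((6+b)*a)+((6+b)*1)))+(6*((6+b)*(z*9))))

Derivation:
Start: ((0+6)*((6+b)*((a+1)+(z*9))))
Apply SIMPLIFY at L (target: (0+6)): ((0+6)*((6+b)*((a+1)+(z*9)))) -> (6*((6+b)*((a+1)+(z*9))))
Apply DISTRIBUTE at R (target: ((6+b)*((a+1)+(z*9)))): (6*((6+b)*((a+1)+(z*9)))) -> (6*(((6+b)*(a+1))+((6+b)*(z*9))))
Apply DISTRIBUTE at root (target: (6*(((6+b)*(a+1))+((6+b)*(z*9))))): (6*(((6+b)*(a+1))+((6+b)*(z*9)))) -> ((6*((6+b)*(a+1)))+(6*((6+b)*(z*9))))
Apply DISTRIBUTE at LR (target: ((6+b)*(a+1))): ((6*((6+b)*(a+1)))+(6*((6+b)*(z*9)))) -> ((6*(((6+b)*a)+((6+b)*1)))+(6*((6+b)*(z*9))))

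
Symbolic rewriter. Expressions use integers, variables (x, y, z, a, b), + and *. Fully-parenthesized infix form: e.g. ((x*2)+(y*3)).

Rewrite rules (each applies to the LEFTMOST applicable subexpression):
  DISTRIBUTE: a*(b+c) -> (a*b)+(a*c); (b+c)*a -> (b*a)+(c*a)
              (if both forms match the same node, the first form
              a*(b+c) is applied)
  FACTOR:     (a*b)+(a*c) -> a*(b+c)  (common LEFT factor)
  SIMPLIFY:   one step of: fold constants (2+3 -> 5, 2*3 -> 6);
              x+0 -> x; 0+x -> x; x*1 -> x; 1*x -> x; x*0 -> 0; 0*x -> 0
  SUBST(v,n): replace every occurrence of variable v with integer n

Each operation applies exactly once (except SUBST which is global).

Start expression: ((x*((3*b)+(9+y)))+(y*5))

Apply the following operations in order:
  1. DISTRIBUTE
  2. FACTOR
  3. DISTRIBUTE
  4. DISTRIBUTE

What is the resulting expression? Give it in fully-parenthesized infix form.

Start: ((x*((3*b)+(9+y)))+(y*5))
Apply DISTRIBUTE at L (target: (x*((3*b)+(9+y)))): ((x*((3*b)+(9+y)))+(y*5)) -> (((x*(3*b))+(x*(9+y)))+(y*5))
Apply FACTOR at L (target: ((x*(3*b))+(x*(9+y)))): (((x*(3*b))+(x*(9+y)))+(y*5)) -> ((x*((3*b)+(9+y)))+(y*5))
Apply DISTRIBUTE at L (target: (x*((3*b)+(9+y)))): ((x*((3*b)+(9+y)))+(y*5)) -> (((x*(3*b))+(x*(9+y)))+(y*5))
Apply DISTRIBUTE at LR (target: (x*(9+y))): (((x*(3*b))+(x*(9+y)))+(y*5)) -> (((x*(3*b))+((x*9)+(x*y)))+(y*5))

Answer: (((x*(3*b))+((x*9)+(x*y)))+(y*5))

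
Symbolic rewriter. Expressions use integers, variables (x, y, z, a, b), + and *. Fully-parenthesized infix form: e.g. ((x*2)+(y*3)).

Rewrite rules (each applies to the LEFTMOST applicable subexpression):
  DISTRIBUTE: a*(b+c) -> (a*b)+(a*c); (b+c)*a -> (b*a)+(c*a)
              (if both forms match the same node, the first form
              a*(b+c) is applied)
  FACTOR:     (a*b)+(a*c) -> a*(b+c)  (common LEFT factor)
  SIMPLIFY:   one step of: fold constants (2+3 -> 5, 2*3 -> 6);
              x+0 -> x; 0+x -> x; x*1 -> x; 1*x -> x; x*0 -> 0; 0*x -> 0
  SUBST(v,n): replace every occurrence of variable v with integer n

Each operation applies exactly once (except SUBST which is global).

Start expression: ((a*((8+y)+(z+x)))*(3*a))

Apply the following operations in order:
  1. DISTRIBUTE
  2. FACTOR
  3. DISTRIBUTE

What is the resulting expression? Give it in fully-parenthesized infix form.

Answer: (((a*(8+y))+(a*(z+x)))*(3*a))

Derivation:
Start: ((a*((8+y)+(z+x)))*(3*a))
Apply DISTRIBUTE at L (target: (a*((8+y)+(z+x)))): ((a*((8+y)+(z+x)))*(3*a)) -> (((a*(8+y))+(a*(z+x)))*(3*a))
Apply FACTOR at L (target: ((a*(8+y))+(a*(z+x)))): (((a*(8+y))+(a*(z+x)))*(3*a)) -> ((a*((8+y)+(z+x)))*(3*a))
Apply DISTRIBUTE at L (target: (a*((8+y)+(z+x)))): ((a*((8+y)+(z+x)))*(3*a)) -> (((a*(8+y))+(a*(z+x)))*(3*a))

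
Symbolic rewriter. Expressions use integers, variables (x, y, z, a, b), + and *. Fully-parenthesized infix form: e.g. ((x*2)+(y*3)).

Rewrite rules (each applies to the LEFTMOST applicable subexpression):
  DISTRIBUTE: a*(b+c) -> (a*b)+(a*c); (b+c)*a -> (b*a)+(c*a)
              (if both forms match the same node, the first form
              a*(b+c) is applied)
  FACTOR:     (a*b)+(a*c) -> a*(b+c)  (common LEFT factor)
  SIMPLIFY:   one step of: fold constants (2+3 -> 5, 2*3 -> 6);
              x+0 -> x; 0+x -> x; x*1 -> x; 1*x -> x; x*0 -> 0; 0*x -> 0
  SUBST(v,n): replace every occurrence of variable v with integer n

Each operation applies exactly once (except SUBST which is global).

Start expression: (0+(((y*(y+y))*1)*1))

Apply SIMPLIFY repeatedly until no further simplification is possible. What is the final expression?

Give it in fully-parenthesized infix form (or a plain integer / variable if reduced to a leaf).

Answer: (y*(y+y))

Derivation:
Start: (0+(((y*(y+y))*1)*1))
Step 1: at root: (0+(((y*(y+y))*1)*1)) -> (((y*(y+y))*1)*1); overall: (0+(((y*(y+y))*1)*1)) -> (((y*(y+y))*1)*1)
Step 2: at root: (((y*(y+y))*1)*1) -> ((y*(y+y))*1); overall: (((y*(y+y))*1)*1) -> ((y*(y+y))*1)
Step 3: at root: ((y*(y+y))*1) -> (y*(y+y)); overall: ((y*(y+y))*1) -> (y*(y+y))
Fixed point: (y*(y+y))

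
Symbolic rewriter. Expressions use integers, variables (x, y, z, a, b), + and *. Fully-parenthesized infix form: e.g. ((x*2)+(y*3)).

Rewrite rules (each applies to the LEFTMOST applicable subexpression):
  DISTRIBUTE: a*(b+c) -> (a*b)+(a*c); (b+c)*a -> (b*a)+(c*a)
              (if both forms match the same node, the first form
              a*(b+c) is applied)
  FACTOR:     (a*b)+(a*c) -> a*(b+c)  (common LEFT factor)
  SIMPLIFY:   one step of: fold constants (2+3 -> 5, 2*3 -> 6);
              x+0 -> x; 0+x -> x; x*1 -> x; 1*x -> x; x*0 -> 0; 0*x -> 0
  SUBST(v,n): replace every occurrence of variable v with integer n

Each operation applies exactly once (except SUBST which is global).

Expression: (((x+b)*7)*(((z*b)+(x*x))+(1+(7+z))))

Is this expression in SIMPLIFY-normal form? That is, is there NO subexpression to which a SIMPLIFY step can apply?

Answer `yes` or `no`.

Answer: yes

Derivation:
Expression: (((x+b)*7)*(((z*b)+(x*x))+(1+(7+z))))
Scanning for simplifiable subexpressions (pre-order)...
  at root: (((x+b)*7)*(((z*b)+(x*x))+(1+(7+z)))) (not simplifiable)
  at L: ((x+b)*7) (not simplifiable)
  at LL: (x+b) (not simplifiable)
  at R: (((z*b)+(x*x))+(1+(7+z))) (not simplifiable)
  at RL: ((z*b)+(x*x)) (not simplifiable)
  at RLL: (z*b) (not simplifiable)
  at RLR: (x*x) (not simplifiable)
  at RR: (1+(7+z)) (not simplifiable)
  at RRR: (7+z) (not simplifiable)
Result: no simplifiable subexpression found -> normal form.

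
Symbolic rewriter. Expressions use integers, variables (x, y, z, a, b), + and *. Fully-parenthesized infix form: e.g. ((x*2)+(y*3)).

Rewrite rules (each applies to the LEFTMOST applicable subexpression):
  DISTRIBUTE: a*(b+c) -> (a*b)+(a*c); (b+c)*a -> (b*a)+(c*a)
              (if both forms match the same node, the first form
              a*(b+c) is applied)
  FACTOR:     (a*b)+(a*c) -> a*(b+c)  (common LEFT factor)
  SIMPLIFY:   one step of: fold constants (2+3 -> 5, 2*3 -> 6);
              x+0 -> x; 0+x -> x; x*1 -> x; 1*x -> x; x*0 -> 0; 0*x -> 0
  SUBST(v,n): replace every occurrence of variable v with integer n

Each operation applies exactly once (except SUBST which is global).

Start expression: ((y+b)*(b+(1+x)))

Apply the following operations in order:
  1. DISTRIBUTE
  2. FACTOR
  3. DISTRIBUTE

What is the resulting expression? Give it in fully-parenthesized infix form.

Answer: (((y+b)*b)+((y+b)*(1+x)))

Derivation:
Start: ((y+b)*(b+(1+x)))
Apply DISTRIBUTE at root (target: ((y+b)*(b+(1+x)))): ((y+b)*(b+(1+x))) -> (((y+b)*b)+((y+b)*(1+x)))
Apply FACTOR at root (target: (((y+b)*b)+((y+b)*(1+x)))): (((y+b)*b)+((y+b)*(1+x))) -> ((y+b)*(b+(1+x)))
Apply DISTRIBUTE at root (target: ((y+b)*(b+(1+x)))): ((y+b)*(b+(1+x))) -> (((y+b)*b)+((y+b)*(1+x)))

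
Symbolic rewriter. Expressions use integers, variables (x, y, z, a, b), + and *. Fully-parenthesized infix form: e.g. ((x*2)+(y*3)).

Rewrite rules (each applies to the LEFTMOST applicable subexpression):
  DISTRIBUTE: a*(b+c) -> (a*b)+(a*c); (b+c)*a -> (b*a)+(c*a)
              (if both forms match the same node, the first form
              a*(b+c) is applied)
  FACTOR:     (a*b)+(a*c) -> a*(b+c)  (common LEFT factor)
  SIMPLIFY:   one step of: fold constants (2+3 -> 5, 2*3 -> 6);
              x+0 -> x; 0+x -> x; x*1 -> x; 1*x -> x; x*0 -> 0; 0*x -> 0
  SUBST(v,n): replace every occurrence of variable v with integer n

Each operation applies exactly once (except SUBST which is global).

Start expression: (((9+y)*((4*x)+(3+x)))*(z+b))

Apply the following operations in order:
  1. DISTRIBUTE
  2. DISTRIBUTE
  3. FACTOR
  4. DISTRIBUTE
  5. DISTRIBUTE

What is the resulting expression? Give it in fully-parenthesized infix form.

Answer: (((((9+y)*(4*x))*z)+(((9+y)*(3+x))*z))+(((9+y)*((4*x)+(3+x)))*b))

Derivation:
Start: (((9+y)*((4*x)+(3+x)))*(z+b))
Apply DISTRIBUTE at root (target: (((9+y)*((4*x)+(3+x)))*(z+b))): (((9+y)*((4*x)+(3+x)))*(z+b)) -> ((((9+y)*((4*x)+(3+x)))*z)+(((9+y)*((4*x)+(3+x)))*b))
Apply DISTRIBUTE at LL (target: ((9+y)*((4*x)+(3+x)))): ((((9+y)*((4*x)+(3+x)))*z)+(((9+y)*((4*x)+(3+x)))*b)) -> (((((9+y)*(4*x))+((9+y)*(3+x)))*z)+(((9+y)*((4*x)+(3+x)))*b))
Apply FACTOR at LL (target: (((9+y)*(4*x))+((9+y)*(3+x)))): (((((9+y)*(4*x))+((9+y)*(3+x)))*z)+(((9+y)*((4*x)+(3+x)))*b)) -> ((((9+y)*((4*x)+(3+x)))*z)+(((9+y)*((4*x)+(3+x)))*b))
Apply DISTRIBUTE at LL (target: ((9+y)*((4*x)+(3+x)))): ((((9+y)*((4*x)+(3+x)))*z)+(((9+y)*((4*x)+(3+x)))*b)) -> (((((9+y)*(4*x))+((9+y)*(3+x)))*z)+(((9+y)*((4*x)+(3+x)))*b))
Apply DISTRIBUTE at L (target: ((((9+y)*(4*x))+((9+y)*(3+x)))*z)): (((((9+y)*(4*x))+((9+y)*(3+x)))*z)+(((9+y)*((4*x)+(3+x)))*b)) -> (((((9+y)*(4*x))*z)+(((9+y)*(3+x))*z))+(((9+y)*((4*x)+(3+x)))*b))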